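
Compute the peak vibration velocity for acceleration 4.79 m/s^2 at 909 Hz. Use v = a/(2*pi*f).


omega = 2*pi*f = 2*pi*909 = 5711.42 rad/s
v = a / omega = 4.79 / 5711.42 = 0.00083867 m/s


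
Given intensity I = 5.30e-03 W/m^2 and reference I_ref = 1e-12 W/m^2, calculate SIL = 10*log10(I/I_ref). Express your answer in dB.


I / I_ref = 5.30e-03 / 1e-12 = 5.3e+09
SIL = 10 * log10(5.3e+09) = 97.243 dB


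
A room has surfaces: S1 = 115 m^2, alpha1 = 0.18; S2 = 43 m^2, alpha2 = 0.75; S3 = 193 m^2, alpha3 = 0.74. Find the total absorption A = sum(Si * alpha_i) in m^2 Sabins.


115 * 0.18 = 20.7
43 * 0.75 = 32.25
193 * 0.74 = 142.82
A_total = 20.7 + 32.25 + 142.82 = 195.77 m^2


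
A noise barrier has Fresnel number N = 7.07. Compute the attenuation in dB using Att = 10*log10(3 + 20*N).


3 + 20*N = 3 + 20*7.07 = 144.4
Att = 10*log10(144.4) = 21.596 dB


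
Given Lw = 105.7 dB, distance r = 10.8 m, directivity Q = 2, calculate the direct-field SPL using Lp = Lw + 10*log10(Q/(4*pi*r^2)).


4*pi*r^2 = 4*pi*10.8^2 = 1465.74 m^2
Q / (4*pi*r^2) = 2 / 1465.74 = 0.0013645
Lp = 105.7 + 10*log10(0.0013645) = 77.05 dB


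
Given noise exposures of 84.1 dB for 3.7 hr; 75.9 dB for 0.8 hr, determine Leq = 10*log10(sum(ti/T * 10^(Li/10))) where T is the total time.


T_total = 3.7 + 0.8 = 4.5 hr
(3.7/4.5) * 10^(84.1/10) = 2.11344e+08
(0.8/4.5) * 10^(75.9/10) = 6.91636e+06
Sum = 2.11344e+08 + 6.91636e+06 = 2.1826e+08
Leq = 10*log10(2.1826e+08) = 83.39 dB


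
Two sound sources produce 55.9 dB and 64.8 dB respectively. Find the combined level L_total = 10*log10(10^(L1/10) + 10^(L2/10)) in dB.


10^(55.9/10) = 389045
10^(64.8/10) = 3.01995e+06
Sum = 389045 + 3.01995e+06 = 3.409e+06
L_total = 10*log10(3.409e+06) = 65.326 dB


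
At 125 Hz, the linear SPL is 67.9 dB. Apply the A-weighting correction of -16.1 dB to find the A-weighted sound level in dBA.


A-weighting table: 125 Hz -> -16.1 dB correction
SPL_A = SPL + correction = 67.9 + (-16.1) = 51.8 dBA


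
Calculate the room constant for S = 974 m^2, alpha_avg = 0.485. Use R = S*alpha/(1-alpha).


R = 974 * 0.485 / (1 - 0.485) = 917.26 m^2


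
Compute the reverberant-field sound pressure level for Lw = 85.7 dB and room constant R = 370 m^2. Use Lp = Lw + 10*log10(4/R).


4/R = 4/370 = 0.0108108
Lp = 85.7 + 10*log10(0.0108108) = 66.039 dB


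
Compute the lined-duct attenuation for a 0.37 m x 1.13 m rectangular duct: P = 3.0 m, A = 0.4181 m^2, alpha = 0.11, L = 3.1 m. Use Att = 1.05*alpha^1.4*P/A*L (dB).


alpha^1.4 = 0.11^1.4 = 0.0454935
Attenuation rate = 1.05 * alpha^1.4 * P / A
= 1.05 * 0.0454935 * 3.0 / 0.4181 = 0.342752 dB/m
Total Att = 0.342752 * 3.1 = 1.0625 dB


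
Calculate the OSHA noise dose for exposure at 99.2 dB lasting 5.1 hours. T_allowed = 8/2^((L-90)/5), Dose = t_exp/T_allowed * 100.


T_allowed = 8 / 2^((99.2 - 90)/5) = 2.23457 hr
Dose = 5.1 / 2.23457 * 100 = 228.23 %


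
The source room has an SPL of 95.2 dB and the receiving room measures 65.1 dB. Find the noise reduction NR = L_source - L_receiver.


NR = L_source - L_receiver (difference between source and receiving room levels)
NR = 95.2 - 65.1 = 30.1 dB


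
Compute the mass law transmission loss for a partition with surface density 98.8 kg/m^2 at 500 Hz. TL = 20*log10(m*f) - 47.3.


m * f = 98.8 * 500 = 49400
20*log10(49400) = 93.8745 dB
TL = 93.8745 - 47.3 = 46.575 dB


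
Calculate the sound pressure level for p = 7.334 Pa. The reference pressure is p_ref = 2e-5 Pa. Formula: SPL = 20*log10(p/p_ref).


p / p_ref = 7.334 / 2e-5 = 366700
SPL = 20 * log10(366700) = 111.29 dB


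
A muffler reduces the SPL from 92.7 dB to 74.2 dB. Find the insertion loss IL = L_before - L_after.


Insertion loss = SPL without muffler - SPL with muffler
IL = 92.7 - 74.2 = 18.5 dB


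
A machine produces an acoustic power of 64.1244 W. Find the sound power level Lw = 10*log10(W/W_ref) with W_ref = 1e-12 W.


W / W_ref = 64.1244 / 1e-12 = 6.41244e+13
Lw = 10 * log10(6.41244e+13) = 138.07 dB


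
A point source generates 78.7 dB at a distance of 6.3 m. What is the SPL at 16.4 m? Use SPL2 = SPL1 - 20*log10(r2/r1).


r2/r1 = 16.4/6.3 = 2.60317
Correction = 20*log10(2.60317) = 8.31005 dB
SPL2 = 78.7 - 8.31005 = 70.39 dB


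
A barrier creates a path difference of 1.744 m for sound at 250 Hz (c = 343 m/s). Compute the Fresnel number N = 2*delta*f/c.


N = 2*delta*f/c = 2*delta/lambda, where lambda = c/f
lambda = 343 / 250 = 1.372 m
N = 2 * 1.744 / 1.372 = 2.5423


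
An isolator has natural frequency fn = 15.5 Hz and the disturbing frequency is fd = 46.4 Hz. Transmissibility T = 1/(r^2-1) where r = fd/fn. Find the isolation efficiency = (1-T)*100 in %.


r = 46.4 / 15.5 = 2.99355
r^2 - 1 = 2.99355^2 - 1 = 7.96134
T = 1/7.96134 = 0.125607
Efficiency = (1 - 0.125607)*100 = 87.439 %


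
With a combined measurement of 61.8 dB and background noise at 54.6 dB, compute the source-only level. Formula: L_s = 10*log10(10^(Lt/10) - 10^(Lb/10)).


10^(61.8/10) = 1.51356e+06
10^(54.6/10) = 288403
Difference = 1.51356e+06 - 288403 = 1.22516e+06
L_source = 10*log10(1.22516e+06) = 60.882 dB


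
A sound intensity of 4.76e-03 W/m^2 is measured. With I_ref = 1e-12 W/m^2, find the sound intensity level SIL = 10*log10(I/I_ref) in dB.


I / I_ref = 4.76e-03 / 1e-12 = 4.76e+09
SIL = 10 * log10(4.76e+09) = 96.776 dB


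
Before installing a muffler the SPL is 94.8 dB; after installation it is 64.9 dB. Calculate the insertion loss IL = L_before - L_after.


Insertion loss = SPL without muffler - SPL with muffler
IL = 94.8 - 64.9 = 29.9 dB


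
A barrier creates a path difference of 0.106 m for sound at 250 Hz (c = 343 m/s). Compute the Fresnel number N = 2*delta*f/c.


N = 2*delta*f/c = 2*delta/lambda, where lambda = c/f
lambda = 343 / 250 = 1.372 m
N = 2 * 0.106 / 1.372 = 0.15452


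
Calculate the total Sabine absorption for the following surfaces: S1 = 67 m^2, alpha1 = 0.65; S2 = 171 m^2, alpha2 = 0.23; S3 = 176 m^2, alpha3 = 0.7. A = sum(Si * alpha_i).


67 * 0.65 = 43.55
171 * 0.23 = 39.33
176 * 0.7 = 123.2
A_total = 43.55 + 39.33 + 123.2 = 206.08 m^2


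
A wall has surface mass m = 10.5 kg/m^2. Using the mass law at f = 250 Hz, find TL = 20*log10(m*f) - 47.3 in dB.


m * f = 10.5 * 250 = 2625
20*log10(2625) = 68.3826 dB
TL = 68.3826 - 47.3 = 21.083 dB


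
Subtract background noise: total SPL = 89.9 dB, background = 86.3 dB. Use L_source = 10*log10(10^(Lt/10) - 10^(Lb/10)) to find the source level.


10^(89.9/10) = 9.77237e+08
10^(86.3/10) = 4.2658e+08
Difference = 9.77237e+08 - 4.2658e+08 = 5.50657e+08
L_source = 10*log10(5.50657e+08) = 87.409 dB


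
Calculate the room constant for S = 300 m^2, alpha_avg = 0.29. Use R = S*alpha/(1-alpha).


R = 300 * 0.29 / (1 - 0.29) = 122.54 m^2


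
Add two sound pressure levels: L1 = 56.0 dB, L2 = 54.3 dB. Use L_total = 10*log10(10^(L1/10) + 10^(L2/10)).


10^(56.0/10) = 398107
10^(54.3/10) = 269153
Sum = 398107 + 269153 = 667260
L_total = 10*log10(667260) = 58.243 dB


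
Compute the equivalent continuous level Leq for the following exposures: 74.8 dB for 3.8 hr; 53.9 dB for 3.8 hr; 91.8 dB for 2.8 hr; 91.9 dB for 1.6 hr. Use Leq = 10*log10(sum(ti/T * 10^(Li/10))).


T_total = 3.8 + 3.8 + 2.8 + 1.6 = 12.0 hr
(3.8/12.0) * 10^(74.8/10) = 9.56318e+06
(3.8/12.0) * 10^(53.9/10) = 77732.4
(2.8/12.0) * 10^(91.8/10) = 3.53164e+08
(1.6/12.0) * 10^(91.9/10) = 2.06509e+08
Sum = 9.56318e+06 + 77732.4 + 3.53164e+08 + 2.06509e+08 = 5.69314e+08
Leq = 10*log10(5.69314e+08) = 87.554 dB


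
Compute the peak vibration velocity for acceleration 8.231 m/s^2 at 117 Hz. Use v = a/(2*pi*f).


omega = 2*pi*f = 2*pi*117 = 735.133 rad/s
v = a / omega = 8.231 / 735.133 = 0.011197 m/s


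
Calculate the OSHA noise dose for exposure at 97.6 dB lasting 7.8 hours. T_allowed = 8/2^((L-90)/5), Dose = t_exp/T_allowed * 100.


T_allowed = 8 / 2^((97.6 - 90)/5) = 2.78949 hr
Dose = 7.8 / 2.78949 * 100 = 279.62 %


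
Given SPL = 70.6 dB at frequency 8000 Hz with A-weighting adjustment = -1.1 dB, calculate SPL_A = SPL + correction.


A-weighting table: 8000 Hz -> -1.1 dB correction
SPL_A = SPL + correction = 70.6 + (-1.1) = 69.5 dBA


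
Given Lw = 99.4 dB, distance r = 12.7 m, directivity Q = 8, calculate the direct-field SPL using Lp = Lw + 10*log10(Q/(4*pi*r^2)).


4*pi*r^2 = 4*pi*12.7^2 = 2026.83 m^2
Q / (4*pi*r^2) = 8 / 2026.83 = 0.00394705
Lp = 99.4 + 10*log10(0.00394705) = 75.363 dB


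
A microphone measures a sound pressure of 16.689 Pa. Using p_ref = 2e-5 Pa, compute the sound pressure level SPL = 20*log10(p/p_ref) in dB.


p / p_ref = 16.689 / 2e-5 = 834450
SPL = 20 * log10(834450) = 118.43 dB


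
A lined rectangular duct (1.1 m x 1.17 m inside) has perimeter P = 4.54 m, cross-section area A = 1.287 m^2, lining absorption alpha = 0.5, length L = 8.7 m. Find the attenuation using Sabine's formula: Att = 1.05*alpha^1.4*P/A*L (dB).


alpha^1.4 = 0.5^1.4 = 0.378929
Attenuation rate = 1.05 * alpha^1.4 * P / A
= 1.05 * 0.378929 * 4.54 / 1.287 = 1.40354 dB/m
Total Att = 1.40354 * 8.7 = 12.211 dB


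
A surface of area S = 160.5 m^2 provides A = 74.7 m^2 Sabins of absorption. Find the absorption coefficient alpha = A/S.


Absorption coefficient = absorbed power / incident power
alpha = A / S = 74.7 / 160.5 = 0.46542


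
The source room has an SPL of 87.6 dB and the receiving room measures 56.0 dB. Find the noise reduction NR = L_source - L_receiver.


NR = L_source - L_receiver (difference between source and receiving room levels)
NR = 87.6 - 56.0 = 31.6 dB


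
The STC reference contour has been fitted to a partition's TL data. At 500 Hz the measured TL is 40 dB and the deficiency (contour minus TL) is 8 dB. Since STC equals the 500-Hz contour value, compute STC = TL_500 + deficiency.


By ASTM E413, STC = value of the fitted reference contour at 500 Hz.
Contour value at 500 Hz = TL_500 + deficiency = 40 + 8 = 48
STC = 48


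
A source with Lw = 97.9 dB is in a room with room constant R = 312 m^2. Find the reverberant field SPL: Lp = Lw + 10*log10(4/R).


4/R = 4/312 = 0.0128205
Lp = 97.9 + 10*log10(0.0128205) = 78.979 dB


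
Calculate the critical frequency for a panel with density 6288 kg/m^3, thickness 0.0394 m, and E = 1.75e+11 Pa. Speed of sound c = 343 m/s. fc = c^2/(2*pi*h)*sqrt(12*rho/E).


12*rho/E = 12*6288/1.75e+11 = 4.31177e-07
sqrt(12*rho/E) = sqrt(4.31177e-07) = 0.000656641
c^2/(2*pi*h) = 343^2/(2*pi*0.0394) = 475239
fc = 475239 * 0.000656641 = 312.06 Hz


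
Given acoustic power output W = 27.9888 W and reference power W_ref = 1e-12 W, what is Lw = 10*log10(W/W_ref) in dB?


W / W_ref = 27.9888 / 1e-12 = 2.79888e+13
Lw = 10 * log10(2.79888e+13) = 134.47 dB


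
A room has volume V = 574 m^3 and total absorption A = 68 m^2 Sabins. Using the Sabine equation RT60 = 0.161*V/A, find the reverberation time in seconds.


RT60 = 0.161 * 574 / 68 = 1.359 s


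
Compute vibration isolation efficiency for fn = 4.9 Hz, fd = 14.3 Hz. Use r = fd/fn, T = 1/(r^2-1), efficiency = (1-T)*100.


r = 14.3 / 4.9 = 2.91837
r^2 - 1 = 2.91837^2 - 1 = 7.51688
T = 1/7.51688 = 0.133034
Efficiency = (1 - 0.133034)*100 = 86.697 %


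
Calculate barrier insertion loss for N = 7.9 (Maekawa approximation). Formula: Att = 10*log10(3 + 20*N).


3 + 20*N = 3 + 20*7.9 = 161
Att = 10*log10(161) = 22.068 dB


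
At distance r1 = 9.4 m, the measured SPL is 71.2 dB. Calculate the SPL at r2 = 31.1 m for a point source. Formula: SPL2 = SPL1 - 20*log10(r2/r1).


r2/r1 = 31.1/9.4 = 3.30851
Correction = 20*log10(3.30851) = 10.3926 dB
SPL2 = 71.2 - 10.3926 = 60.807 dB


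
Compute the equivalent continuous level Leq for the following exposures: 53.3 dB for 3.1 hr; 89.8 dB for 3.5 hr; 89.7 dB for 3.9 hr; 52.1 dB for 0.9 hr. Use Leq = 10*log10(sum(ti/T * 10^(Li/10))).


T_total = 3.1 + 3.5 + 3.9 + 0.9 = 11.4 hr
(3.1/11.4) * 10^(53.3/10) = 58137.6
(3.5/11.4) * 10^(89.8/10) = 2.93199e+08
(3.9/11.4) * 10^(89.7/10) = 3.19271e+08
(0.9/11.4) * 10^(52.1/10) = 12803.8
Sum = 58137.6 + 2.93199e+08 + 3.19271e+08 + 12803.8 = 6.12541e+08
Leq = 10*log10(6.12541e+08) = 87.871 dB


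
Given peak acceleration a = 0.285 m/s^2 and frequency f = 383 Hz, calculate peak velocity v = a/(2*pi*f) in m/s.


omega = 2*pi*f = 2*pi*383 = 2406.46 rad/s
v = a / omega = 0.285 / 2406.46 = 0.00011843 m/s


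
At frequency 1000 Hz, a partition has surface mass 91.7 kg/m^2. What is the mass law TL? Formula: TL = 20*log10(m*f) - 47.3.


m * f = 91.7 * 1000 = 91700
20*log10(91700) = 99.2474 dB
TL = 99.2474 - 47.3 = 51.947 dB


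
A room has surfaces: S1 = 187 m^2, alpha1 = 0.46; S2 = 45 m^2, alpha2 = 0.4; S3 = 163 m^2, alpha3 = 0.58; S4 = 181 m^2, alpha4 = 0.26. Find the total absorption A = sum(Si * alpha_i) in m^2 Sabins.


187 * 0.46 = 86.02
45 * 0.4 = 18
163 * 0.58 = 94.54
181 * 0.26 = 47.06
A_total = 86.02 + 18 + 94.54 + 47.06 = 245.62 m^2


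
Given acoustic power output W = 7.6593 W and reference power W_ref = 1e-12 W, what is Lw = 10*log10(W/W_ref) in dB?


W / W_ref = 7.6593 / 1e-12 = 7.6593e+12
Lw = 10 * log10(7.6593e+12) = 128.84 dB


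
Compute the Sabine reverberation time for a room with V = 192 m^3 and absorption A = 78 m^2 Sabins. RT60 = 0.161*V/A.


RT60 = 0.161 * 192 / 78 = 0.39631 s


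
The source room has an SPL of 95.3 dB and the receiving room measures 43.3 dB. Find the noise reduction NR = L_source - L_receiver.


NR = L_source - L_receiver (difference between source and receiving room levels)
NR = 95.3 - 43.3 = 52 dB


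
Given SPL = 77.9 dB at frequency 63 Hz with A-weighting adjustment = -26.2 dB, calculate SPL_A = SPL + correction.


A-weighting table: 63 Hz -> -26.2 dB correction
SPL_A = SPL + correction = 77.9 + (-26.2) = 51.7 dBA


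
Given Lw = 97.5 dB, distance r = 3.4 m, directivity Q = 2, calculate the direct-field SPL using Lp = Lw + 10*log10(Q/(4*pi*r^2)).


4*pi*r^2 = 4*pi*3.4^2 = 145.267 m^2
Q / (4*pi*r^2) = 2 / 145.267 = 0.0137678
Lp = 97.5 + 10*log10(0.0137678) = 78.889 dB


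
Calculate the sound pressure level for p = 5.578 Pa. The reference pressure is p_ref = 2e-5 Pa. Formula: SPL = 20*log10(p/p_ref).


p / p_ref = 5.578 / 2e-5 = 278900
SPL = 20 * log10(278900) = 108.91 dB


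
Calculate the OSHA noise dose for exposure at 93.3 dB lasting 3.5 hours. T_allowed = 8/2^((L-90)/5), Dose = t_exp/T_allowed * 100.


T_allowed = 8 / 2^((93.3 - 90)/5) = 5.06303 hr
Dose = 3.5 / 5.06303 * 100 = 69.129 %


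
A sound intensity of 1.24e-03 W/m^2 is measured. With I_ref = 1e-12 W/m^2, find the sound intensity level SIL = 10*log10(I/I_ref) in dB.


I / I_ref = 1.24e-03 / 1e-12 = 1.24e+09
SIL = 10 * log10(1.24e+09) = 90.934 dB


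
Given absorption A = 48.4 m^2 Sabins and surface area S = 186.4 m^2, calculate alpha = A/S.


Absorption coefficient = absorbed power / incident power
alpha = A / S = 48.4 / 186.4 = 0.25966


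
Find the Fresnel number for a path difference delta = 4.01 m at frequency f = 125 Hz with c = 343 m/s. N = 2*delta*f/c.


N = 2*delta*f/c = 2*delta/lambda, where lambda = c/f
lambda = 343 / 125 = 2.744 m
N = 2 * 4.01 / 2.744 = 2.9227


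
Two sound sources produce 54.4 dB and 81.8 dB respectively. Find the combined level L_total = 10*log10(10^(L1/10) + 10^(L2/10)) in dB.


10^(54.4/10) = 275423
10^(81.8/10) = 1.51356e+08
Sum = 275423 + 1.51356e+08 = 1.51631e+08
L_total = 10*log10(1.51631e+08) = 81.808 dB


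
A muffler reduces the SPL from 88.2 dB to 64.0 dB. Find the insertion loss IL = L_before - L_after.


Insertion loss = SPL without muffler - SPL with muffler
IL = 88.2 - 64.0 = 24.2 dB


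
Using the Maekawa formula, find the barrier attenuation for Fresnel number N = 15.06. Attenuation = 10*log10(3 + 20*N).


3 + 20*N = 3 + 20*15.06 = 304.2
Att = 10*log10(304.2) = 24.832 dB


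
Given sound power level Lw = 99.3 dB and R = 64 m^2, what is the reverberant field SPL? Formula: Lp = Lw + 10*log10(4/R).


4/R = 4/64 = 0.0625
Lp = 99.3 + 10*log10(0.0625) = 87.259 dB


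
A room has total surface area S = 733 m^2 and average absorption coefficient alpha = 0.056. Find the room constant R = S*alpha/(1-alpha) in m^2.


R = 733 * 0.056 / (1 - 0.056) = 43.483 m^2


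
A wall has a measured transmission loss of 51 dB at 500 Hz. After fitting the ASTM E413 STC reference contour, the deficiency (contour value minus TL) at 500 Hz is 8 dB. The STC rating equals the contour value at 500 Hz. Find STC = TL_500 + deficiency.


By ASTM E413, STC = value of the fitted reference contour at 500 Hz.
Contour value at 500 Hz = TL_500 + deficiency = 51 + 8 = 59
STC = 59


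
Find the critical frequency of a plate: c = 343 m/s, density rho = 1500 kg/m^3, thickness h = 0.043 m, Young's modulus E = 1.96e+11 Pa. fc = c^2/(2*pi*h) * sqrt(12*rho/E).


12*rho/E = 12*1500/1.96e+11 = 9.18367e-08
sqrt(12*rho/E) = sqrt(9.18367e-08) = 0.000303046
c^2/(2*pi*h) = 343^2/(2*pi*0.043) = 435452
fc = 435452 * 0.000303046 = 131.96 Hz


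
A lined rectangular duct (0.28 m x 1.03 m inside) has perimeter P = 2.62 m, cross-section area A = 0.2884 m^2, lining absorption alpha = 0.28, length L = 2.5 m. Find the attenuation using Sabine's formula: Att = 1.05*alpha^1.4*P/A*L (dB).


alpha^1.4 = 0.28^1.4 = 0.168276
Attenuation rate = 1.05 * alpha^1.4 * P / A
= 1.05 * 0.168276 * 2.62 / 0.2884 = 1.60516 dB/m
Total Att = 1.60516 * 2.5 = 4.0129 dB


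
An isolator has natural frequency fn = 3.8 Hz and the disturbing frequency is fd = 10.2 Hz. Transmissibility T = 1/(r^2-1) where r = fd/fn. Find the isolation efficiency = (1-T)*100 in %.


r = 10.2 / 3.8 = 2.68421
r^2 - 1 = 2.68421^2 - 1 = 6.20498
T = 1/6.20498 = 0.161161
Efficiency = (1 - 0.161161)*100 = 83.884 %


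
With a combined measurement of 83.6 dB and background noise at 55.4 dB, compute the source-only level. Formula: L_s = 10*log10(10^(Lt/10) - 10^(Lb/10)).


10^(83.6/10) = 2.29087e+08
10^(55.4/10) = 346737
Difference = 2.29087e+08 - 346737 = 2.2874e+08
L_source = 10*log10(2.2874e+08) = 83.593 dB


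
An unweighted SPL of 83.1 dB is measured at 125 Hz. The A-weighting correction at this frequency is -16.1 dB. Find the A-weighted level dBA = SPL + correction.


A-weighting table: 125 Hz -> -16.1 dB correction
SPL_A = SPL + correction = 83.1 + (-16.1) = 67 dBA


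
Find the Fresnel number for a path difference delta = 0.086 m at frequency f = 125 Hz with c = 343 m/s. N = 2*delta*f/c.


N = 2*delta*f/c = 2*delta/lambda, where lambda = c/f
lambda = 343 / 125 = 2.744 m
N = 2 * 0.086 / 2.744 = 0.062682


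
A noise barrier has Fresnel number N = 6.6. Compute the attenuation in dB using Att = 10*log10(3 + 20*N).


3 + 20*N = 3 + 20*6.6 = 135
Att = 10*log10(135) = 21.303 dB


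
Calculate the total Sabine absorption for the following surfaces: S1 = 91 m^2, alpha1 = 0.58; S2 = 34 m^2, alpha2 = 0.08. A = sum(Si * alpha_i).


91 * 0.58 = 52.78
34 * 0.08 = 2.72
A_total = 52.78 + 2.72 = 55.5 m^2


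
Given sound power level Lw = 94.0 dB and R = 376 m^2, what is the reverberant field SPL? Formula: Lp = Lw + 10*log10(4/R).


4/R = 4/376 = 0.0106383
Lp = 94.0 + 10*log10(0.0106383) = 74.269 dB


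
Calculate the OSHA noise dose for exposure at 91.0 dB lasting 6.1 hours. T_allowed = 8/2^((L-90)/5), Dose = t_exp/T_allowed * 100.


T_allowed = 8 / 2^((91.0 - 90)/5) = 6.9644 hr
Dose = 6.1 / 6.9644 * 100 = 87.588 %


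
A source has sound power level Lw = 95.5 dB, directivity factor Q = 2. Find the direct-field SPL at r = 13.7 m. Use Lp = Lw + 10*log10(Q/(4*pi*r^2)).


4*pi*r^2 = 4*pi*13.7^2 = 2358.58 m^2
Q / (4*pi*r^2) = 2 / 2358.58 = 0.000847968
Lp = 95.5 + 10*log10(0.000847968) = 64.784 dB


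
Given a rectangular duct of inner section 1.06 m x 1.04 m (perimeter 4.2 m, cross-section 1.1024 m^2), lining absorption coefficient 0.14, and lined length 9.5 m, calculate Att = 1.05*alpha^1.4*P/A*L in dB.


alpha^1.4 = 0.14^1.4 = 0.0637645
Attenuation rate = 1.05 * alpha^1.4 * P / A
= 1.05 * 0.0637645 * 4.2 / 1.1024 = 0.255081 dB/m
Total Att = 0.255081 * 9.5 = 2.4233 dB


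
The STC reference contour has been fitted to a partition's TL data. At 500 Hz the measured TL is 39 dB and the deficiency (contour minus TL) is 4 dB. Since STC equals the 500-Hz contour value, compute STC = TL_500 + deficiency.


By ASTM E413, STC = value of the fitted reference contour at 500 Hz.
Contour value at 500 Hz = TL_500 + deficiency = 39 + 4 = 43
STC = 43


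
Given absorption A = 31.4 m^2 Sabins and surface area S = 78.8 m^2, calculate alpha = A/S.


Absorption coefficient = absorbed power / incident power
alpha = A / S = 31.4 / 78.8 = 0.39848


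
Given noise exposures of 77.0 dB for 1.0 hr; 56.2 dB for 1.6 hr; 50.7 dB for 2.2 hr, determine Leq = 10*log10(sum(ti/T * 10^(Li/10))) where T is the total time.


T_total = 1.0 + 1.6 + 2.2 = 4.8 hr
(1.0/4.8) * 10^(77.0/10) = 1.04414e+07
(1.6/4.8) * 10^(56.2/10) = 138956
(2.2/4.8) * 10^(50.7/10) = 53849.5
Sum = 1.04414e+07 + 138956 + 53849.5 = 1.06342e+07
Leq = 10*log10(1.06342e+07) = 70.267 dB


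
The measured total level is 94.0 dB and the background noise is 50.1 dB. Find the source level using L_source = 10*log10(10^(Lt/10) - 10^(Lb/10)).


10^(94.0/10) = 2.51189e+09
10^(50.1/10) = 102329
Difference = 2.51189e+09 - 102329 = 2.51179e+09
L_source = 10*log10(2.51179e+09) = 94 dB


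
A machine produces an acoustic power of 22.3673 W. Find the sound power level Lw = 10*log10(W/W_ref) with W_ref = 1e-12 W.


W / W_ref = 22.3673 / 1e-12 = 2.23673e+13
Lw = 10 * log10(2.23673e+13) = 133.5 dB


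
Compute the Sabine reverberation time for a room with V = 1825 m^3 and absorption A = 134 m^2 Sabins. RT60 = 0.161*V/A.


RT60 = 0.161 * 1825 / 134 = 2.1927 s


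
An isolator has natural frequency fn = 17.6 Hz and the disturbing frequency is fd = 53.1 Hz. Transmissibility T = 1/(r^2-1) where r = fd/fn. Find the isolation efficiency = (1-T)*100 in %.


r = 53.1 / 17.6 = 3.01705
r^2 - 1 = 3.01705^2 - 1 = 8.10259
T = 1/8.10259 = 0.123417
Efficiency = (1 - 0.123417)*100 = 87.658 %


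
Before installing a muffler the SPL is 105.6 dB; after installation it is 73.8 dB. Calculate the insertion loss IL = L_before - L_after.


Insertion loss = SPL without muffler - SPL with muffler
IL = 105.6 - 73.8 = 31.8 dB


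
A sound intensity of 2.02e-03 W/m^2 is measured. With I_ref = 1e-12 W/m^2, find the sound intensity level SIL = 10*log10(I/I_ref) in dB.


I / I_ref = 2.02e-03 / 1e-12 = 2.02e+09
SIL = 10 * log10(2.02e+09) = 93.054 dB


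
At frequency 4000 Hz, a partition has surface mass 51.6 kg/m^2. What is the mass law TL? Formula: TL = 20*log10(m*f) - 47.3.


m * f = 51.6 * 4000 = 206400
20*log10(206400) = 106.294 dB
TL = 106.294 - 47.3 = 58.994 dB


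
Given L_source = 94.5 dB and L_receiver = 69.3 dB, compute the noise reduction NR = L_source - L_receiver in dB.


NR = L_source - L_receiver (difference between source and receiving room levels)
NR = 94.5 - 69.3 = 25.2 dB


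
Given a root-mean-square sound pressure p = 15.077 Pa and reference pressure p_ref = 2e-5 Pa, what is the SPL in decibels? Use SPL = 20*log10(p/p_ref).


p / p_ref = 15.077 / 2e-5 = 753850
SPL = 20 * log10(753850) = 117.55 dB


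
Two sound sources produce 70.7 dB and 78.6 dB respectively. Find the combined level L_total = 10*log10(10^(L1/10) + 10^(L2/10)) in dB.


10^(70.7/10) = 1.1749e+07
10^(78.6/10) = 7.24436e+07
Sum = 1.1749e+07 + 7.24436e+07 = 8.41926e+07
L_total = 10*log10(8.41926e+07) = 79.253 dB


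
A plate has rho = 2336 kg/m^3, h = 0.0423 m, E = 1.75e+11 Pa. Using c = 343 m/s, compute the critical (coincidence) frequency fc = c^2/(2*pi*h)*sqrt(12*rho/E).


12*rho/E = 12*2336/1.75e+11 = 1.60183e-07
sqrt(12*rho/E) = sqrt(1.60183e-07) = 0.000400229
c^2/(2*pi*h) = 343^2/(2*pi*0.0423) = 442658
fc = 442658 * 0.000400229 = 177.16 Hz


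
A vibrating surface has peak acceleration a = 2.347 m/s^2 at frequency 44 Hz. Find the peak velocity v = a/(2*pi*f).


omega = 2*pi*f = 2*pi*44 = 276.46 rad/s
v = a / omega = 2.347 / 276.46 = 0.0084895 m/s


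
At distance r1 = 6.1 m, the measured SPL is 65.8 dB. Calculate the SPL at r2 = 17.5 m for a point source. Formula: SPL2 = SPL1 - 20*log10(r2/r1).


r2/r1 = 17.5/6.1 = 2.86885
Correction = 20*log10(2.86885) = 9.15416 dB
SPL2 = 65.8 - 9.15416 = 56.646 dB


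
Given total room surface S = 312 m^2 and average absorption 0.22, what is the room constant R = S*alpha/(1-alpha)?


R = 312 * 0.22 / (1 - 0.22) = 88 m^2


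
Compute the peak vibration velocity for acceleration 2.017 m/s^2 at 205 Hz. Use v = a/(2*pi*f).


omega = 2*pi*f = 2*pi*205 = 1288.05 rad/s
v = a / omega = 2.017 / 1288.05 = 0.0015659 m/s


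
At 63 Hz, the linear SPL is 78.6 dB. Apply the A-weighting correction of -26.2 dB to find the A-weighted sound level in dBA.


A-weighting table: 63 Hz -> -26.2 dB correction
SPL_A = SPL + correction = 78.6 + (-26.2) = 52.4 dBA


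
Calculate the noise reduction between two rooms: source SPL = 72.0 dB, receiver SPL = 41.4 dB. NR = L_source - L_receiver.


NR = L_source - L_receiver (difference between source and receiving room levels)
NR = 72.0 - 41.4 = 30.6 dB


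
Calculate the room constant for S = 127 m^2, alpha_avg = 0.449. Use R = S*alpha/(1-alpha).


R = 127 * 0.449 / (1 - 0.449) = 103.49 m^2


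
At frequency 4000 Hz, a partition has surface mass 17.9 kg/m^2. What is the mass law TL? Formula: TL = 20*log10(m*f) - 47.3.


m * f = 17.9 * 4000 = 71600
20*log10(71600) = 97.0983 dB
TL = 97.0983 - 47.3 = 49.798 dB


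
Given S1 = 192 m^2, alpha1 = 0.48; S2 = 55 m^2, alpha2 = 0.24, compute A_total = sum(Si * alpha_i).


192 * 0.48 = 92.16
55 * 0.24 = 13.2
A_total = 92.16 + 13.2 = 105.36 m^2


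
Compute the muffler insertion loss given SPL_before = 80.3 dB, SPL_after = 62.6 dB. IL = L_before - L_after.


Insertion loss = SPL without muffler - SPL with muffler
IL = 80.3 - 62.6 = 17.7 dB


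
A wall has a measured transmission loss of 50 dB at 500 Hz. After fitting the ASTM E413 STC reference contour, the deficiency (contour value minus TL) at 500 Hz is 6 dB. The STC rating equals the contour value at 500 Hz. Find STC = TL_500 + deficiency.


By ASTM E413, STC = value of the fitted reference contour at 500 Hz.
Contour value at 500 Hz = TL_500 + deficiency = 50 + 6 = 56
STC = 56


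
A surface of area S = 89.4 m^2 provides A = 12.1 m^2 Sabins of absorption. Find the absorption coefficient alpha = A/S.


Absorption coefficient = absorbed power / incident power
alpha = A / S = 12.1 / 89.4 = 0.13535


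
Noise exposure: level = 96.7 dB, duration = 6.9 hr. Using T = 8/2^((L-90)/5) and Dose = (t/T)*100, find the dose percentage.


T_allowed = 8 / 2^((96.7 - 90)/5) = 3.16017 hr
Dose = 6.9 / 3.16017 * 100 = 218.34 %


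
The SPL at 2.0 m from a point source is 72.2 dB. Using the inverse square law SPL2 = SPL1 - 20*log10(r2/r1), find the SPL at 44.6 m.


r2/r1 = 44.6/2.0 = 22.3
Correction = 20*log10(22.3) = 26.9661 dB
SPL2 = 72.2 - 26.9661 = 45.234 dB


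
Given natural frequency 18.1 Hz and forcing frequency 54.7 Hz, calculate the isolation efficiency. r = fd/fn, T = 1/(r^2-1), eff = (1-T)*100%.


r = 54.7 / 18.1 = 3.0221
r^2 - 1 = 3.0221^2 - 1 = 8.13309
T = 1/8.13309 = 0.122954
Efficiency = (1 - 0.122954)*100 = 87.705 %


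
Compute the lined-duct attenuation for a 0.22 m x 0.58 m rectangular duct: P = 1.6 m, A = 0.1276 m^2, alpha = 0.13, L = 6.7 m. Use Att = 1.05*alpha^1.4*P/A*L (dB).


alpha^1.4 = 0.13^1.4 = 0.0574805
Attenuation rate = 1.05 * alpha^1.4 * P / A
= 1.05 * 0.0574805 * 1.6 / 0.1276 = 0.756797 dB/m
Total Att = 0.756797 * 6.7 = 5.0705 dB


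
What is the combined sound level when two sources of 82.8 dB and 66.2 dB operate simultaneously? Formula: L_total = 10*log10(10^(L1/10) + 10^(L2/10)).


10^(82.8/10) = 1.90546e+08
10^(66.2/10) = 4.16869e+06
Sum = 1.90546e+08 + 4.16869e+06 = 1.94715e+08
L_total = 10*log10(1.94715e+08) = 82.894 dB


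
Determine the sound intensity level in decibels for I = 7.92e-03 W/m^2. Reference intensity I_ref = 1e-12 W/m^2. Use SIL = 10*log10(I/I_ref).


I / I_ref = 7.92e-03 / 1e-12 = 7.92e+09
SIL = 10 * log10(7.92e+09) = 98.987 dB


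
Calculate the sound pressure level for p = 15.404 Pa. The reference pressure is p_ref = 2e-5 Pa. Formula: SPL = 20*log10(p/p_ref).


p / p_ref = 15.404 / 2e-5 = 770200
SPL = 20 * log10(770200) = 117.73 dB


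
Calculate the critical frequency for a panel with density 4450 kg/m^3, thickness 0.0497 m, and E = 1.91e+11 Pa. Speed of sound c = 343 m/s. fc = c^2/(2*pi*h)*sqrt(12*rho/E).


12*rho/E = 12*4450/1.91e+11 = 2.79581e-07
sqrt(12*rho/E) = sqrt(2.79581e-07) = 0.000528754
c^2/(2*pi*h) = 343^2/(2*pi*0.0497) = 376749
fc = 376749 * 0.000528754 = 199.21 Hz


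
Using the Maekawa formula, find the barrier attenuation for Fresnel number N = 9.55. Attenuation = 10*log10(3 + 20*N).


3 + 20*N = 3 + 20*9.55 = 194
Att = 10*log10(194) = 22.878 dB


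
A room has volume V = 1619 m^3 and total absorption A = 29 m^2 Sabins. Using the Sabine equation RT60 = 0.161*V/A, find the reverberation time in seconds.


RT60 = 0.161 * 1619 / 29 = 8.9882 s


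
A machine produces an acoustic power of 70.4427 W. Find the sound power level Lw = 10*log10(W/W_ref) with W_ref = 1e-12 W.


W / W_ref = 70.4427 / 1e-12 = 7.04427e+13
Lw = 10 * log10(7.04427e+13) = 138.48 dB


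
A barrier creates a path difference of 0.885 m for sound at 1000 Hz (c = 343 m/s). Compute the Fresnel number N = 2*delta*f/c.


N = 2*delta*f/c = 2*delta/lambda, where lambda = c/f
lambda = 343 / 1000 = 0.343 m
N = 2 * 0.885 / 0.343 = 5.1603


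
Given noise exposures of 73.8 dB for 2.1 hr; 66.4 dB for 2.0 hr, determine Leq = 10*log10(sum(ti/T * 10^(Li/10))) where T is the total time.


T_total = 2.1 + 2.0 = 4.1 hr
(2.1/4.1) * 10^(73.8/10) = 1.22867e+07
(2.0/4.1) * 10^(66.4/10) = 2.12935e+06
Sum = 1.22867e+07 + 2.12935e+06 = 1.4416e+07
Leq = 10*log10(1.4416e+07) = 71.588 dB


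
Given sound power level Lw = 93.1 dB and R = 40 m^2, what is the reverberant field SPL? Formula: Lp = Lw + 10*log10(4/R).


4/R = 4/40 = 0.1
Lp = 93.1 + 10*log10(0.1) = 83.1 dB


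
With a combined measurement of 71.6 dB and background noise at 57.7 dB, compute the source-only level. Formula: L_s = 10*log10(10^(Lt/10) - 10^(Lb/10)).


10^(71.6/10) = 1.44544e+07
10^(57.7/10) = 588844
Difference = 1.44544e+07 - 588844 = 1.38656e+07
L_source = 10*log10(1.38656e+07) = 71.419 dB


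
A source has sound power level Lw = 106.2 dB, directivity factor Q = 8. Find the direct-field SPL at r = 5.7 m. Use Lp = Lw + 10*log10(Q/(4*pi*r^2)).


4*pi*r^2 = 4*pi*5.7^2 = 408.281 m^2
Q / (4*pi*r^2) = 8 / 408.281 = 0.0195943
Lp = 106.2 + 10*log10(0.0195943) = 89.121 dB


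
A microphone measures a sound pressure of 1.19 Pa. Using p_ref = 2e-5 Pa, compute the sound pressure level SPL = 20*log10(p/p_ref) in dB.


p / p_ref = 1.19 / 2e-5 = 59500
SPL = 20 * log10(59500) = 95.49 dB


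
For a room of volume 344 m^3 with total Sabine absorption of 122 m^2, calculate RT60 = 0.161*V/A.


RT60 = 0.161 * 344 / 122 = 0.45397 s


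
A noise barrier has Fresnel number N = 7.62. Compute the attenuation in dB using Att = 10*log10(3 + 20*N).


3 + 20*N = 3 + 20*7.62 = 155.4
Att = 10*log10(155.4) = 21.915 dB


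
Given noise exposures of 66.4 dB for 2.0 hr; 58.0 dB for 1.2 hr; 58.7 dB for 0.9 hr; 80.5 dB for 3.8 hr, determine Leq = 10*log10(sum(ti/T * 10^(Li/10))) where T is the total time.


T_total = 2.0 + 1.2 + 0.9 + 3.8 = 7.9 hr
(2.0/7.9) * 10^(66.4/10) = 1.1051e+06
(1.2/7.9) * 10^(58.0/10) = 95841.6
(0.9/7.9) * 10^(58.7/10) = 84453.1
(3.8/7.9) * 10^(80.5/10) = 5.39705e+07
Sum = 1.1051e+06 + 95841.6 + 84453.1 + 5.39705e+07 = 5.52559e+07
Leq = 10*log10(5.52559e+07) = 77.424 dB


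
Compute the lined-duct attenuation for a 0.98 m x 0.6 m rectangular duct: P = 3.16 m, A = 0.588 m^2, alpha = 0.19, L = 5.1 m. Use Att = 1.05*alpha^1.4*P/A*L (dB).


alpha^1.4 = 0.19^1.4 = 0.0977811
Attenuation rate = 1.05 * alpha^1.4 * P / A
= 1.05 * 0.0977811 * 3.16 / 0.588 = 0.551765 dB/m
Total Att = 0.551765 * 5.1 = 2.814 dB


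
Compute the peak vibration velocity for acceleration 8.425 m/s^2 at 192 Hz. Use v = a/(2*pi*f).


omega = 2*pi*f = 2*pi*192 = 1206.37 rad/s
v = a / omega = 8.425 / 1206.37 = 0.0069838 m/s


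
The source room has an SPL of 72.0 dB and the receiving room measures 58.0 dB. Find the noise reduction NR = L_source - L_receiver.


NR = L_source - L_receiver (difference between source and receiving room levels)
NR = 72.0 - 58.0 = 14 dB


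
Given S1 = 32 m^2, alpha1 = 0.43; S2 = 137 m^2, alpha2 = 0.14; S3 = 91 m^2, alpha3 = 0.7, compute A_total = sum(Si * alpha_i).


32 * 0.43 = 13.76
137 * 0.14 = 19.18
91 * 0.7 = 63.7
A_total = 13.76 + 19.18 + 63.7 = 96.64 m^2


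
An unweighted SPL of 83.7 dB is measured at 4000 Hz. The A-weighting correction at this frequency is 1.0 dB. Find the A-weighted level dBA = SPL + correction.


A-weighting table: 4000 Hz -> 1.0 dB correction
SPL_A = SPL + correction = 83.7 + (1.0) = 84.7 dBA


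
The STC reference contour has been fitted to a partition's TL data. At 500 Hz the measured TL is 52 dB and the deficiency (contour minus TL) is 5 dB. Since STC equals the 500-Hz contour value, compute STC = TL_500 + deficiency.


By ASTM E413, STC = value of the fitted reference contour at 500 Hz.
Contour value at 500 Hz = TL_500 + deficiency = 52 + 5 = 57
STC = 57


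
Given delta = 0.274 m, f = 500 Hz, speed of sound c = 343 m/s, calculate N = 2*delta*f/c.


N = 2*delta*f/c = 2*delta/lambda, where lambda = c/f
lambda = 343 / 500 = 0.686 m
N = 2 * 0.274 / 0.686 = 0.79883


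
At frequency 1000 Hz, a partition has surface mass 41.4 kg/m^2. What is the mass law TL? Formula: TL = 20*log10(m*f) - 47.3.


m * f = 41.4 * 1000 = 41400
20*log10(41400) = 92.34 dB
TL = 92.34 - 47.3 = 45.04 dB


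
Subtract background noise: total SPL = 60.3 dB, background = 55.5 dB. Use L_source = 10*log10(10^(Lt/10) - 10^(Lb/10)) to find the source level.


10^(60.3/10) = 1.07152e+06
10^(55.5/10) = 354813
Difference = 1.07152e+06 - 354813 = 716707
L_source = 10*log10(716707) = 58.553 dB


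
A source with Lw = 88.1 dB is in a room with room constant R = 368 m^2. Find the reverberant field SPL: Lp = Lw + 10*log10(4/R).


4/R = 4/368 = 0.0108696
Lp = 88.1 + 10*log10(0.0108696) = 68.462 dB


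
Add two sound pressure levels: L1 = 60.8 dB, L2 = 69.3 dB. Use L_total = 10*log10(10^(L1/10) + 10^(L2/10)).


10^(60.8/10) = 1.20226e+06
10^(69.3/10) = 8.51138e+06
Sum = 1.20226e+06 + 8.51138e+06 = 9.71364e+06
L_total = 10*log10(9.71364e+06) = 69.874 dB


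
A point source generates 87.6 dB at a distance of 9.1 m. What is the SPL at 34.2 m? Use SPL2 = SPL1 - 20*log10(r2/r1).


r2/r1 = 34.2/9.1 = 3.75824
Correction = 20*log10(3.75824) = 11.4997 dB
SPL2 = 87.6 - 11.4997 = 76.1 dB


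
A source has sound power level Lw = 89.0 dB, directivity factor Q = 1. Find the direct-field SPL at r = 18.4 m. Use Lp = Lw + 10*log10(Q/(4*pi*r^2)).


4*pi*r^2 = 4*pi*18.4^2 = 4254.47 m^2
Q / (4*pi*r^2) = 1 / 4254.47 = 0.000235047
Lp = 89.0 + 10*log10(0.000235047) = 52.712 dB


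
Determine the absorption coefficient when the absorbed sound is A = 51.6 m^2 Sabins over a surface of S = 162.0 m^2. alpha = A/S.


Absorption coefficient = absorbed power / incident power
alpha = A / S = 51.6 / 162.0 = 0.31852


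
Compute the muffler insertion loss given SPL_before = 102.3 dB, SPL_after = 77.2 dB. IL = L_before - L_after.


Insertion loss = SPL without muffler - SPL with muffler
IL = 102.3 - 77.2 = 25.1 dB


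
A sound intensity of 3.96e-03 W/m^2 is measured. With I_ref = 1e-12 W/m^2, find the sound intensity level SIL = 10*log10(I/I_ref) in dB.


I / I_ref = 3.96e-03 / 1e-12 = 3.96e+09
SIL = 10 * log10(3.96e+09) = 95.977 dB


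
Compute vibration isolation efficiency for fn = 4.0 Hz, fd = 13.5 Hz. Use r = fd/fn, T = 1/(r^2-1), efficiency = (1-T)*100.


r = 13.5 / 4.0 = 3.375
r^2 - 1 = 3.375^2 - 1 = 10.3906
T = 1/10.3906 = 0.0962408
Efficiency = (1 - 0.0962408)*100 = 90.376 %


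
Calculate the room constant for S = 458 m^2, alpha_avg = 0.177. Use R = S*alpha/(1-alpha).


R = 458 * 0.177 / (1 - 0.177) = 98.501 m^2


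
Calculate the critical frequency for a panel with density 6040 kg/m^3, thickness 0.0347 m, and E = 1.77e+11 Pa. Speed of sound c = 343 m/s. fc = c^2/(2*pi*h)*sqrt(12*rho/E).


12*rho/E = 12*6040/1.77e+11 = 4.09492e-07
sqrt(12*rho/E) = sqrt(4.09492e-07) = 0.000639916
c^2/(2*pi*h) = 343^2/(2*pi*0.0347) = 539609
fc = 539609 * 0.000639916 = 345.3 Hz


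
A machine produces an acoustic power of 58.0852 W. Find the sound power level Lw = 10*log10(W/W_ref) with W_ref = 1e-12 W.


W / W_ref = 58.0852 / 1e-12 = 5.80852e+13
Lw = 10 * log10(5.80852e+13) = 137.64 dB


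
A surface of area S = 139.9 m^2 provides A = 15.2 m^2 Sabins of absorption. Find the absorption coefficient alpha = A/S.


Absorption coefficient = absorbed power / incident power
alpha = A / S = 15.2 / 139.9 = 0.10865


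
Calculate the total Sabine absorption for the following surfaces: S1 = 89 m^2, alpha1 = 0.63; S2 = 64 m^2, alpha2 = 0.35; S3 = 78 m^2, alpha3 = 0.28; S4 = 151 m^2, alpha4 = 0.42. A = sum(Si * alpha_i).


89 * 0.63 = 56.07
64 * 0.35 = 22.4
78 * 0.28 = 21.84
151 * 0.42 = 63.42
A_total = 56.07 + 22.4 + 21.84 + 63.42 = 163.73 m^2


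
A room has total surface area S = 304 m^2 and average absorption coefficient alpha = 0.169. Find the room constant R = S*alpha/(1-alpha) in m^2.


R = 304 * 0.169 / (1 - 0.169) = 61.824 m^2


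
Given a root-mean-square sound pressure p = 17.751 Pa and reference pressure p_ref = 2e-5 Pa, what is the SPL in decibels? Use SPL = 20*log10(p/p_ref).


p / p_ref = 17.751 / 2e-5 = 887550
SPL = 20 * log10(887550) = 118.96 dB


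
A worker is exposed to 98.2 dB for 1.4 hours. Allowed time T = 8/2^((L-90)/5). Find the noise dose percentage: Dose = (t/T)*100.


T_allowed = 8 / 2^((98.2 - 90)/5) = 2.56685 hr
Dose = 1.4 / 2.56685 * 100 = 54.542 %


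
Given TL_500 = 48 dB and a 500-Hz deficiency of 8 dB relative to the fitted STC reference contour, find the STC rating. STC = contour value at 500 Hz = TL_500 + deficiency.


By ASTM E413, STC = value of the fitted reference contour at 500 Hz.
Contour value at 500 Hz = TL_500 + deficiency = 48 + 8 = 56
STC = 56


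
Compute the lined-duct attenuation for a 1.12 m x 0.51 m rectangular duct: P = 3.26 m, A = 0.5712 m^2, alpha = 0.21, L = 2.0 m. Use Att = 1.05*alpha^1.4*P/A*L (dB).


alpha^1.4 = 0.21^1.4 = 0.112488
Attenuation rate = 1.05 * alpha^1.4 * P / A
= 1.05 * 0.112488 * 3.26 / 0.5712 = 0.674101 dB/m
Total Att = 0.674101 * 2.0 = 1.3482 dB


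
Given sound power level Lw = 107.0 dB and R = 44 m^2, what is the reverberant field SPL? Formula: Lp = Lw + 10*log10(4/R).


4/R = 4/44 = 0.0909091
Lp = 107.0 + 10*log10(0.0909091) = 96.586 dB


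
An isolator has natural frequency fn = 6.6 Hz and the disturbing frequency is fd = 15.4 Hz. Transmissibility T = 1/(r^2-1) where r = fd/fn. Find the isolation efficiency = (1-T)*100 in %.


r = 15.4 / 6.6 = 2.33333
r^2 - 1 = 2.33333^2 - 1 = 4.44443
T = 1/4.44443 = 0.225001
Efficiency = (1 - 0.225001)*100 = 77.5 %


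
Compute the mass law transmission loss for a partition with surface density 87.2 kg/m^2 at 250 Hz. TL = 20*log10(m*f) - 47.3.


m * f = 87.2 * 250 = 21800
20*log10(21800) = 86.7691 dB
TL = 86.7691 - 47.3 = 39.469 dB


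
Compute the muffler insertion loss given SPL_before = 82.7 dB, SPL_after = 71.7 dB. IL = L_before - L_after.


Insertion loss = SPL without muffler - SPL with muffler
IL = 82.7 - 71.7 = 11 dB


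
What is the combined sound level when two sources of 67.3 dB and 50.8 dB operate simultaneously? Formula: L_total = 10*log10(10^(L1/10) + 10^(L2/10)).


10^(67.3/10) = 5.37032e+06
10^(50.8/10) = 120226
Sum = 5.37032e+06 + 120226 = 5.49055e+06
L_total = 10*log10(5.49055e+06) = 67.396 dB
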